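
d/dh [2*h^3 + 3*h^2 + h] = 6*h^2 + 6*h + 1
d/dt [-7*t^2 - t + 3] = -14*t - 1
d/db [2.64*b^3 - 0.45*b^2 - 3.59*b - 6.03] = 7.92*b^2 - 0.9*b - 3.59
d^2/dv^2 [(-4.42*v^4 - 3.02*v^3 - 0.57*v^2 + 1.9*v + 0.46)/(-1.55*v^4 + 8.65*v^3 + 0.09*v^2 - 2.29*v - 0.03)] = (-5.6843418860808e-14*v^10 + 133.033399999999*v^9 + 11.9160900000011*v^8 - 286.368389999999*v^7 + 487.234824*v^6 - 333.665412*v^5 - 164.760582*v^4 - 46.94202*v^3 + 50.290998*v^2 - 0.161856*v - 4.56497)/(3.723875*v^12 - 62.344875*v^11 + 347.27595*v^10 - 623.4694*v^9 - 204.167235*v^8 + 509.4903*v^7 + 41.789841*v^6 - 135.249708*v^5 - 4.976523*v^4 + 11.948536*v^3 + 0.471726*v^2 + 0.006183*v + 2.7e-5)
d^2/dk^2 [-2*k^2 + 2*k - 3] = -4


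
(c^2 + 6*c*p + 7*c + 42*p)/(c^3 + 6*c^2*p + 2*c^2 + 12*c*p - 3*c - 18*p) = (c + 7)/(c^2 + 2*c - 3)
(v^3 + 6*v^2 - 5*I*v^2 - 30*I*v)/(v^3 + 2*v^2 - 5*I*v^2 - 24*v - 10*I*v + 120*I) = v/(v - 4)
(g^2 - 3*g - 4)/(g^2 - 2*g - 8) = (g + 1)/(g + 2)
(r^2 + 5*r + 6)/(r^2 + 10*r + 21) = (r + 2)/(r + 7)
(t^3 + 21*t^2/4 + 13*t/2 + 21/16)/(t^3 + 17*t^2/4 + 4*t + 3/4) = (t^2 + 5*t + 21/4)/(t^2 + 4*t + 3)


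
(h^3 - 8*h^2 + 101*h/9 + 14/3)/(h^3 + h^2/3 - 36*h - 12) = (h - 7/3)/(h + 6)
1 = 1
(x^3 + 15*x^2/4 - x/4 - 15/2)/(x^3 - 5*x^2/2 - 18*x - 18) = (4*x^2 + 7*x - 15)/(2*(2*x^2 - 9*x - 18))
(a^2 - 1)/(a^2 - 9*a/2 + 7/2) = 2*(a + 1)/(2*a - 7)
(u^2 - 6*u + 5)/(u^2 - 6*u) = (u^2 - 6*u + 5)/(u*(u - 6))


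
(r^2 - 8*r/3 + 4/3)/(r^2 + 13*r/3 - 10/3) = (r - 2)/(r + 5)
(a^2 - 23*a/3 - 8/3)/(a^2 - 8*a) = (a + 1/3)/a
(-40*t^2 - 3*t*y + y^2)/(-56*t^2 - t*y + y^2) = (5*t + y)/(7*t + y)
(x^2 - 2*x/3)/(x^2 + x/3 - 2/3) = x/(x + 1)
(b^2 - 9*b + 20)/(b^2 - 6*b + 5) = (b - 4)/(b - 1)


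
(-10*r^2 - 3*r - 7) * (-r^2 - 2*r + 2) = 10*r^4 + 23*r^3 - 7*r^2 + 8*r - 14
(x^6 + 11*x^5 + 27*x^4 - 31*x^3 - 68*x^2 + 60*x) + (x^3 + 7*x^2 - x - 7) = x^6 + 11*x^5 + 27*x^4 - 30*x^3 - 61*x^2 + 59*x - 7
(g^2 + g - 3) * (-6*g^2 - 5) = -6*g^4 - 6*g^3 + 13*g^2 - 5*g + 15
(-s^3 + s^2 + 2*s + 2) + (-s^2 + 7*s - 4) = -s^3 + 9*s - 2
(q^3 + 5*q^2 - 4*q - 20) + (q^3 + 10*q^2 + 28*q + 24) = 2*q^3 + 15*q^2 + 24*q + 4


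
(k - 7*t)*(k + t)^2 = k^3 - 5*k^2*t - 13*k*t^2 - 7*t^3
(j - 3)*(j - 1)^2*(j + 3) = j^4 - 2*j^3 - 8*j^2 + 18*j - 9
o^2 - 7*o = o*(o - 7)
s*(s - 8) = s^2 - 8*s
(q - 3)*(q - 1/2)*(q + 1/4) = q^3 - 13*q^2/4 + 5*q/8 + 3/8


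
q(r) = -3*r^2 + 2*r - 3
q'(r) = 2 - 6*r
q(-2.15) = -21.17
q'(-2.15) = 14.90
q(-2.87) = -33.45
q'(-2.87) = 19.22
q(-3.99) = -58.74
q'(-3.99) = 25.94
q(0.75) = -3.19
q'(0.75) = -2.50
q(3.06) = -24.97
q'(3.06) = -16.36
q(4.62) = -57.79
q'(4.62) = -25.72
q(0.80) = -3.32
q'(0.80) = -2.80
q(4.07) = -44.55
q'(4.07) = -22.42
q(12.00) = -411.00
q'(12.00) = -70.00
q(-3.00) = -36.00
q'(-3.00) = 20.00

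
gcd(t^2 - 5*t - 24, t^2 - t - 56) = t - 8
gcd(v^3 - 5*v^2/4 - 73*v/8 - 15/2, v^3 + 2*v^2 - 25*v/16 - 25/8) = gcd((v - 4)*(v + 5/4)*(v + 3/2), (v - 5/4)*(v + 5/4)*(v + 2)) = v + 5/4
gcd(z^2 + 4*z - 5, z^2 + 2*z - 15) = z + 5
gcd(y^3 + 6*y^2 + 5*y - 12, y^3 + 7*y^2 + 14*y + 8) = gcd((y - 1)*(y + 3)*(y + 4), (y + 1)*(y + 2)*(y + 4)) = y + 4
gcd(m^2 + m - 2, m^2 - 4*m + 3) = m - 1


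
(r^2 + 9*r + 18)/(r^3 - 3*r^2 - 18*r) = (r + 6)/(r*(r - 6))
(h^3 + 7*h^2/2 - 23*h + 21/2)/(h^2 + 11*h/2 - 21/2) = (2*h^2 - 7*h + 3)/(2*h - 3)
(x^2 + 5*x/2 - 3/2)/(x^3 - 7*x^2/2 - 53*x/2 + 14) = (x + 3)/(x^2 - 3*x - 28)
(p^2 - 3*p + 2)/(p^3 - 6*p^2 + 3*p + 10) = (p - 1)/(p^2 - 4*p - 5)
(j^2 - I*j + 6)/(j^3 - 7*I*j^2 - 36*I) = 1/(j - 6*I)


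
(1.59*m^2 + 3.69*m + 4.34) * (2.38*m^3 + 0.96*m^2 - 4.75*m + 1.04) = 3.7842*m^5 + 10.3086*m^4 + 6.3191*m^3 - 11.7075*m^2 - 16.7774*m + 4.5136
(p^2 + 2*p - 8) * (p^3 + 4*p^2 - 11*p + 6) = p^5 + 6*p^4 - 11*p^3 - 48*p^2 + 100*p - 48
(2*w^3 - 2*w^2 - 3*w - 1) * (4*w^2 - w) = 8*w^5 - 10*w^4 - 10*w^3 - w^2 + w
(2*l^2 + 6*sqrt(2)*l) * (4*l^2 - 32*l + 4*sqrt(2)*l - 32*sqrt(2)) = 8*l^4 - 64*l^3 + 32*sqrt(2)*l^3 - 256*sqrt(2)*l^2 + 48*l^2 - 384*l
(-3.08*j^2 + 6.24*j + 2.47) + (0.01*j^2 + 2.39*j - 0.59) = -3.07*j^2 + 8.63*j + 1.88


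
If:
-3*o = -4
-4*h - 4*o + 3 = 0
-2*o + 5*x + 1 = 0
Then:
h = -7/12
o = 4/3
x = 1/3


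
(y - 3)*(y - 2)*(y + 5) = y^3 - 19*y + 30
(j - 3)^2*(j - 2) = j^3 - 8*j^2 + 21*j - 18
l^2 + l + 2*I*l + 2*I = (l + 1)*(l + 2*I)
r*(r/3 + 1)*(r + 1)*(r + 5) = r^4/3 + 3*r^3 + 23*r^2/3 + 5*r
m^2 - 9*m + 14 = (m - 7)*(m - 2)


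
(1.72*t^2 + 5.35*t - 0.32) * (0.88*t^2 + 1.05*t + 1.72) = 1.5136*t^4 + 6.514*t^3 + 8.2943*t^2 + 8.866*t - 0.5504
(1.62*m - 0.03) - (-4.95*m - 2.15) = 6.57*m + 2.12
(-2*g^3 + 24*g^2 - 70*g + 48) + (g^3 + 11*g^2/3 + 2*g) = -g^3 + 83*g^2/3 - 68*g + 48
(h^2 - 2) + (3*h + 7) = h^2 + 3*h + 5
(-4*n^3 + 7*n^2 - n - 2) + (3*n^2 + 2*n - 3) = -4*n^3 + 10*n^2 + n - 5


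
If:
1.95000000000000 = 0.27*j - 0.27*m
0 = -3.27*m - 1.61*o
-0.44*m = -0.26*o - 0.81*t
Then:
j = 0.836712434235853*t + 7.22222222222222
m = 0.836712434235853*t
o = -1.69940972667779*t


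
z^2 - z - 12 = (z - 4)*(z + 3)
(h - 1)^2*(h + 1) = h^3 - h^2 - h + 1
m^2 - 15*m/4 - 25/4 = (m - 5)*(m + 5/4)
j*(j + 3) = j^2 + 3*j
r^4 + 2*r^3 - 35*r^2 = r^2*(r - 5)*(r + 7)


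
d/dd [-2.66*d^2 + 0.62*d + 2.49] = 0.62 - 5.32*d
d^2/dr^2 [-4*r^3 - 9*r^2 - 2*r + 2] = -24*r - 18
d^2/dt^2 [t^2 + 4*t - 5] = 2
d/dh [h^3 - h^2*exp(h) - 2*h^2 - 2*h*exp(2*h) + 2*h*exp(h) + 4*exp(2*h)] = -h^2*exp(h) + 3*h^2 - 4*h*exp(2*h) - 4*h + 6*exp(2*h) + 2*exp(h)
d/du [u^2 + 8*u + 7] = 2*u + 8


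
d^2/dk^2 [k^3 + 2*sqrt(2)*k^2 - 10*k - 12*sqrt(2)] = 6*k + 4*sqrt(2)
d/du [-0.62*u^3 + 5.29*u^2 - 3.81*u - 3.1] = -1.86*u^2 + 10.58*u - 3.81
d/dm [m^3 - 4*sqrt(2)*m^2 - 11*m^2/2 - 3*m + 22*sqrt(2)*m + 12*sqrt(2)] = 3*m^2 - 8*sqrt(2)*m - 11*m - 3 + 22*sqrt(2)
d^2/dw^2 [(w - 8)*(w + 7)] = 2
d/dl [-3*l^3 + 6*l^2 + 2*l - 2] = -9*l^2 + 12*l + 2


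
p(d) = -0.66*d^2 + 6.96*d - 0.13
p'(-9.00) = 18.84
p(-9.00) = -116.23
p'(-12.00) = 22.80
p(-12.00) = -178.69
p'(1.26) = 5.30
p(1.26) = 7.59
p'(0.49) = 6.31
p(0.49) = 3.12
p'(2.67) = 3.44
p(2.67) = 13.75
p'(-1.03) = 8.32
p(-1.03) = -8.00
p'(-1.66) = 9.15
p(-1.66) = -13.50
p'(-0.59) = 7.74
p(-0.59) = -4.47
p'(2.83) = 3.22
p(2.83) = 14.28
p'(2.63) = 3.49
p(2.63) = 13.61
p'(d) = 6.96 - 1.32*d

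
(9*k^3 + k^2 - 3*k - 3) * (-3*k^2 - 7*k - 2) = -27*k^5 - 66*k^4 - 16*k^3 + 28*k^2 + 27*k + 6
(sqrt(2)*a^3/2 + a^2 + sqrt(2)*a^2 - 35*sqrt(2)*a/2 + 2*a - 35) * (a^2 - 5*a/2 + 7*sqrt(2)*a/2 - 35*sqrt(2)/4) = sqrt(2)*a^5/2 - sqrt(2)*a^4/4 + 9*a^4/2 - 33*sqrt(2)*a^3/2 - 9*a^3/4 - 180*a^2 + 42*sqrt(2)*a^2 - 140*sqrt(2)*a + 1575*a/4 + 1225*sqrt(2)/4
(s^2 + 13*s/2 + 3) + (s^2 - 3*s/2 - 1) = 2*s^2 + 5*s + 2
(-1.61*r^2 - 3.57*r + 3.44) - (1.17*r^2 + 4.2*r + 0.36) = -2.78*r^2 - 7.77*r + 3.08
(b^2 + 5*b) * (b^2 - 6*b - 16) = b^4 - b^3 - 46*b^2 - 80*b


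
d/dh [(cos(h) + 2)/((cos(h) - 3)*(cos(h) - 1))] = (cos(h)^2 + 4*cos(h) - 11)*sin(h)/((cos(h) - 3)^2*(cos(h) - 1)^2)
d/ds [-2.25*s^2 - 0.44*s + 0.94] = -4.5*s - 0.44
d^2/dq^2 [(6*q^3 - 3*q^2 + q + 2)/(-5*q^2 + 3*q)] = 4*(-17*q^3 - 75*q^2 + 45*q - 9)/(q^3*(125*q^3 - 225*q^2 + 135*q - 27))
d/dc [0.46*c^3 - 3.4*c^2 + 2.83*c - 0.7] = 1.38*c^2 - 6.8*c + 2.83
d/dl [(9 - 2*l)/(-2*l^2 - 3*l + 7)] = (-4*l^2 + 36*l + 13)/(4*l^4 + 12*l^3 - 19*l^2 - 42*l + 49)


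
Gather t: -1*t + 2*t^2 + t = 2*t^2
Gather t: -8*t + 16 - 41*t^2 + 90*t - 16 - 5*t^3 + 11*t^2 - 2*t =-5*t^3 - 30*t^2 + 80*t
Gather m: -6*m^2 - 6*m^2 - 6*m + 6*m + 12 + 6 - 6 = 12 - 12*m^2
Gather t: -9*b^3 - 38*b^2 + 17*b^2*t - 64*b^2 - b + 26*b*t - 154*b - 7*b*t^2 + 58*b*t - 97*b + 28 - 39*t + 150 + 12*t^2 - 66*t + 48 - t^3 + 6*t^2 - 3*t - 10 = -9*b^3 - 102*b^2 - 252*b - t^3 + t^2*(18 - 7*b) + t*(17*b^2 + 84*b - 108) + 216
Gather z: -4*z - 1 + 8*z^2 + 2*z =8*z^2 - 2*z - 1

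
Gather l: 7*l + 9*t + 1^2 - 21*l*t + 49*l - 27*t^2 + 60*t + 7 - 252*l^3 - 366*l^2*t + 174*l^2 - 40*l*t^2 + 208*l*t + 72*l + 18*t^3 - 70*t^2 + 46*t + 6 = -252*l^3 + l^2*(174 - 366*t) + l*(-40*t^2 + 187*t + 128) + 18*t^3 - 97*t^2 + 115*t + 14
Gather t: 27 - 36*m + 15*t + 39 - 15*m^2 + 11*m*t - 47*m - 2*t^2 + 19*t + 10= -15*m^2 - 83*m - 2*t^2 + t*(11*m + 34) + 76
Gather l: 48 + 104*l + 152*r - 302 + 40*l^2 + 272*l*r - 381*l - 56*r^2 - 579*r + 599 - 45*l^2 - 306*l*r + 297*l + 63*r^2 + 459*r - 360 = -5*l^2 + l*(20 - 34*r) + 7*r^2 + 32*r - 15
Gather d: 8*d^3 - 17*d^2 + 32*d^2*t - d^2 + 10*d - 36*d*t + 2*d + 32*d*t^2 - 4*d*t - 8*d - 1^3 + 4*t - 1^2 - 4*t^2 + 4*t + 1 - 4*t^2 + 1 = 8*d^3 + d^2*(32*t - 18) + d*(32*t^2 - 40*t + 4) - 8*t^2 + 8*t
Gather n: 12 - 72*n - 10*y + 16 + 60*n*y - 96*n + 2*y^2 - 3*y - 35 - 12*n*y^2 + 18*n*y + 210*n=n*(-12*y^2 + 78*y + 42) + 2*y^2 - 13*y - 7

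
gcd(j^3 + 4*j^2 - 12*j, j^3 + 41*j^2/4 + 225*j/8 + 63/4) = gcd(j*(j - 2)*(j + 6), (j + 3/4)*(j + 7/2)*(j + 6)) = j + 6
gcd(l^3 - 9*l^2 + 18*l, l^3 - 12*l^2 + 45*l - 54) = l^2 - 9*l + 18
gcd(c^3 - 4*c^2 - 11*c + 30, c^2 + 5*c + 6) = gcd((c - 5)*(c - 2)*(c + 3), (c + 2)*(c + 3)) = c + 3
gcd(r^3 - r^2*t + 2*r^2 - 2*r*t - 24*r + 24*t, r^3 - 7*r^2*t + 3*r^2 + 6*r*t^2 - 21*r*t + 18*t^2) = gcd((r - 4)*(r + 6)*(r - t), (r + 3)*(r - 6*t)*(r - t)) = r - t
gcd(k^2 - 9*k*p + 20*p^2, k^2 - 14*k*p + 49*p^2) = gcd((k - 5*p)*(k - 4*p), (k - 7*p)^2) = 1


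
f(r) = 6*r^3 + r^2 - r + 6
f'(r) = 18*r^2 + 2*r - 1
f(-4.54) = -530.31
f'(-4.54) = 360.93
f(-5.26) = -834.26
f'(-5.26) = 486.50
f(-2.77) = -111.08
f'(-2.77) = 131.57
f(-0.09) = 6.09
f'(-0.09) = -1.03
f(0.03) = 5.97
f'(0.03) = -0.92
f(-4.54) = -530.31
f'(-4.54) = 360.93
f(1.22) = 17.16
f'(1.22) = 28.23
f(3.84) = 356.64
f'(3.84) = 272.10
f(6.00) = 1332.00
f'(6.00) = 659.00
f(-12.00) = -10206.00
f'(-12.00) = 2567.00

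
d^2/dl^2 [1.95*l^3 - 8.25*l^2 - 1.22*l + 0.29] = 11.7*l - 16.5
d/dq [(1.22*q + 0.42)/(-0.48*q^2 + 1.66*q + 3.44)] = (0.5856*q^2 + 0.4032*q + 3.4996)/(0.2304*q^4 - 1.5936*q^3 - 0.5468*q^2 + 11.4208*q + 11.8336)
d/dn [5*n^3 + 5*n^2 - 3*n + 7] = 15*n^2 + 10*n - 3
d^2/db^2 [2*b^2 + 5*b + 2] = 4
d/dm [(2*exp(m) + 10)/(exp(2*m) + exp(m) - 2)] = 2*(-(exp(m) + 5)*(2*exp(m) + 1) + exp(2*m) + exp(m) - 2)*exp(m)/(exp(2*m) + exp(m) - 2)^2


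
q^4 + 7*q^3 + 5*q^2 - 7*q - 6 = (q - 1)*(q + 1)^2*(q + 6)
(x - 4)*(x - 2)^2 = x^3 - 8*x^2 + 20*x - 16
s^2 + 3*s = s*(s + 3)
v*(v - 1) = v^2 - v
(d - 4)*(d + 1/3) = d^2 - 11*d/3 - 4/3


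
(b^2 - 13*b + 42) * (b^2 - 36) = b^4 - 13*b^3 + 6*b^2 + 468*b - 1512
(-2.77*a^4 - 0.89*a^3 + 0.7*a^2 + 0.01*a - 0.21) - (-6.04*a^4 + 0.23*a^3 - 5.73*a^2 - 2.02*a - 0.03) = 3.27*a^4 - 1.12*a^3 + 6.43*a^2 + 2.03*a - 0.18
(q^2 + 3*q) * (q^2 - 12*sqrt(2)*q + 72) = q^4 - 12*sqrt(2)*q^3 + 3*q^3 - 36*sqrt(2)*q^2 + 72*q^2 + 216*q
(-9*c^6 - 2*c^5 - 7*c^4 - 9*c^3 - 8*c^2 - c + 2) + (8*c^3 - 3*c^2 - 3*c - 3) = -9*c^6 - 2*c^5 - 7*c^4 - c^3 - 11*c^2 - 4*c - 1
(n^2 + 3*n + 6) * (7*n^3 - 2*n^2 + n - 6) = 7*n^5 + 19*n^4 + 37*n^3 - 15*n^2 - 12*n - 36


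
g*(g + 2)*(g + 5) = g^3 + 7*g^2 + 10*g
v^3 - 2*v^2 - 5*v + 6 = (v - 3)*(v - 1)*(v + 2)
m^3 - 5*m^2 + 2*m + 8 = (m - 4)*(m - 2)*(m + 1)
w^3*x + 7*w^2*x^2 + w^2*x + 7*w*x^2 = w*(w + 7*x)*(w*x + x)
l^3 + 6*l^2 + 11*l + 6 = (l + 1)*(l + 2)*(l + 3)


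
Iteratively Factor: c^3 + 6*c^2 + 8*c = (c)*(c^2 + 6*c + 8) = c*(c + 4)*(c + 2)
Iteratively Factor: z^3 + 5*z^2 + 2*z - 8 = (z - 1)*(z^2 + 6*z + 8) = (z - 1)*(z + 4)*(z + 2)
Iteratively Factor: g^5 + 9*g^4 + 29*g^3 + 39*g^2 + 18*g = (g + 3)*(g^4 + 6*g^3 + 11*g^2 + 6*g) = (g + 2)*(g + 3)*(g^3 + 4*g^2 + 3*g) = g*(g + 2)*(g + 3)*(g^2 + 4*g + 3) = g*(g + 2)*(g + 3)^2*(g + 1)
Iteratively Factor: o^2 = (o)*(o)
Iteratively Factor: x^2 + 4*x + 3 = (x + 1)*(x + 3)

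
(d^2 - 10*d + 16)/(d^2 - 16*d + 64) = (d - 2)/(d - 8)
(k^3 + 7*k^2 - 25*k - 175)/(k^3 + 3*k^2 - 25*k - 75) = (k + 7)/(k + 3)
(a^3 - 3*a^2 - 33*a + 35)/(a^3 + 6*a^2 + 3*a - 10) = (a - 7)/(a + 2)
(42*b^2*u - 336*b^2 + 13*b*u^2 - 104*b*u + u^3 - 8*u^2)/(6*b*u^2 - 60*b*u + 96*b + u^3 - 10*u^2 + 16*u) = (7*b + u)/(u - 2)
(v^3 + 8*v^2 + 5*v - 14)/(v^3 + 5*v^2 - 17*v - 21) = (v^2 + v - 2)/(v^2 - 2*v - 3)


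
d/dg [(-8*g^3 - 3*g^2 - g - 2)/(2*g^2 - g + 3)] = (-16*g^4 + 16*g^3 - 67*g^2 - 10*g - 5)/(4*g^4 - 4*g^3 + 13*g^2 - 6*g + 9)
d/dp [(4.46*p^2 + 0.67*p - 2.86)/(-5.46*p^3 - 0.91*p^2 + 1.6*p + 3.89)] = (24.3516*p^4 + 7.3164*p^3 - 39.1011*p^2 + 29.4936*p + 7.1823)/(29.8116*p^6 + 9.9372*p^5 - 16.6439*p^4 - 45.3908*p^3 - 4.5198*p^2 + 12.448*p + 15.1321)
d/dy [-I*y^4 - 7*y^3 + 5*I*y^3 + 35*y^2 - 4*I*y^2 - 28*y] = -4*I*y^3 - y^2*(21 - 15*I) + y*(70 - 8*I) - 28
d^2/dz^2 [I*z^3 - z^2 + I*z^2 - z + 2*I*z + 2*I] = 6*I*z - 2 + 2*I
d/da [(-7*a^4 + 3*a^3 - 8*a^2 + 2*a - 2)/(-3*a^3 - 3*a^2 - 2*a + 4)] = (21*a^6 + 42*a^5 + 9*a^4 - 112*a^3 + 40*a^2 - 76*a + 4)/(9*a^6 + 18*a^5 + 21*a^4 - 12*a^3 - 20*a^2 - 16*a + 16)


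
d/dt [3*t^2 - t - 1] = 6*t - 1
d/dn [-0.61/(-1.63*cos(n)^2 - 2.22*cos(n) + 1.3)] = (1.9886*cos(n) + 1.3542)*sin(n)/(1.63*cos(n)^2 + 2.22*cos(n) - 1.3)^2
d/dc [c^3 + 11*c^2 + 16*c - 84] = 3*c^2 + 22*c + 16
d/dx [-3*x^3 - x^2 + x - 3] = -9*x^2 - 2*x + 1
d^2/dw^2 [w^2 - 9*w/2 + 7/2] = 2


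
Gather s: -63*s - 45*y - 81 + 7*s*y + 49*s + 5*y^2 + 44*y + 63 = s*(7*y - 14) + 5*y^2 - y - 18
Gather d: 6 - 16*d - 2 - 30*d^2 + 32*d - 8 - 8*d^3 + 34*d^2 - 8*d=-8*d^3 + 4*d^2 + 8*d - 4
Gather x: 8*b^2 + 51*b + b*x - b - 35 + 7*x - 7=8*b^2 + 50*b + x*(b + 7) - 42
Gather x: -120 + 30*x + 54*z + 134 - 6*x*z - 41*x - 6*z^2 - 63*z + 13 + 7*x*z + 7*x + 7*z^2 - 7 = x*(z - 4) + z^2 - 9*z + 20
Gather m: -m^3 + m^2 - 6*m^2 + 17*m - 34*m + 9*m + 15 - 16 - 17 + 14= -m^3 - 5*m^2 - 8*m - 4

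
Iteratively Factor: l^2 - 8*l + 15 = (l - 5)*(l - 3)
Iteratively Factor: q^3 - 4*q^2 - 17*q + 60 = (q - 5)*(q^2 + q - 12) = (q - 5)*(q + 4)*(q - 3)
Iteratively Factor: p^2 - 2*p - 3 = (p + 1)*(p - 3)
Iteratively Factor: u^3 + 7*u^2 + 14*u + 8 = (u + 2)*(u^2 + 5*u + 4) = (u + 1)*(u + 2)*(u + 4)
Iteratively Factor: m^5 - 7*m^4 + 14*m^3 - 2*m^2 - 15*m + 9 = (m - 1)*(m^4 - 6*m^3 + 8*m^2 + 6*m - 9) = (m - 1)*(m + 1)*(m^3 - 7*m^2 + 15*m - 9) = (m - 3)*(m - 1)*(m + 1)*(m^2 - 4*m + 3) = (m - 3)*(m - 1)^2*(m + 1)*(m - 3)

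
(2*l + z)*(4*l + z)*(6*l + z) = 48*l^3 + 44*l^2*z + 12*l*z^2 + z^3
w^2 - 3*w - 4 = (w - 4)*(w + 1)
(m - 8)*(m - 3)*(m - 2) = m^3 - 13*m^2 + 46*m - 48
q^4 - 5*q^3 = q^3*(q - 5)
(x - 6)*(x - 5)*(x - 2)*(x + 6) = x^4 - 7*x^3 - 26*x^2 + 252*x - 360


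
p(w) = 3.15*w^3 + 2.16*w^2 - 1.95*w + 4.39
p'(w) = 9.45*w^2 + 4.32*w - 1.95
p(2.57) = 67.12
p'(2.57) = 71.57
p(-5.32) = -398.39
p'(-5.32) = 242.53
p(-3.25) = -74.59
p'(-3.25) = 83.83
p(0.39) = 4.14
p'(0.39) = 1.17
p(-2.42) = -22.88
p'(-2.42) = 42.94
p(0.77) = 5.61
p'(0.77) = 6.98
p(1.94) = 31.74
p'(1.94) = 42.00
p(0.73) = 5.34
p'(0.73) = 6.24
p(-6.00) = -586.55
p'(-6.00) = 312.33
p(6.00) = 750.85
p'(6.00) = 364.17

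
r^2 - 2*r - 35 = (r - 7)*(r + 5)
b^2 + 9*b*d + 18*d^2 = (b + 3*d)*(b + 6*d)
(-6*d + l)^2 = 36*d^2 - 12*d*l + l^2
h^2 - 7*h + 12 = (h - 4)*(h - 3)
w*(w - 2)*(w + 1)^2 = w^4 - 3*w^2 - 2*w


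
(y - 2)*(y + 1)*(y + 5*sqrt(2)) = y^3 - y^2 + 5*sqrt(2)*y^2 - 5*sqrt(2)*y - 2*y - 10*sqrt(2)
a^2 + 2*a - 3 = (a - 1)*(a + 3)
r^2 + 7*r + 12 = (r + 3)*(r + 4)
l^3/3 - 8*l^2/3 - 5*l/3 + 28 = (l/3 + 1)*(l - 7)*(l - 4)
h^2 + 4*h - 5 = (h - 1)*(h + 5)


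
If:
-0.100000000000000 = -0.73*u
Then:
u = 0.14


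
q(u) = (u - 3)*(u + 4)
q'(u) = 2*u + 1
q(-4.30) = 2.19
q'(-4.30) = -7.60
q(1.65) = -7.63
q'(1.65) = 4.30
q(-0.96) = -12.04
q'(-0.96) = -0.92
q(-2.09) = -9.72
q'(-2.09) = -3.18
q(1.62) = -7.76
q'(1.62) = 4.24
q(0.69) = -10.83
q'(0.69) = 2.38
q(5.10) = 19.11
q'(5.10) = 11.20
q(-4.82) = 6.41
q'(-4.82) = -8.64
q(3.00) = 0.00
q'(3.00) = 7.00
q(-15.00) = 198.00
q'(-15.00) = -29.00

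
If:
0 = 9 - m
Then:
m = 9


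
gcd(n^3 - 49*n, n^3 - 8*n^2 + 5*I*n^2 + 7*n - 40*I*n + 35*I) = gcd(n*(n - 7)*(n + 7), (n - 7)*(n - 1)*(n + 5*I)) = n - 7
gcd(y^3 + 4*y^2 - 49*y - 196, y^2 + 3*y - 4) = y + 4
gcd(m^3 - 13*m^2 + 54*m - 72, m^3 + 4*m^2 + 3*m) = 1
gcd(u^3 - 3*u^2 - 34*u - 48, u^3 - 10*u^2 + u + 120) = u^2 - 5*u - 24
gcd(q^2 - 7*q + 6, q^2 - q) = q - 1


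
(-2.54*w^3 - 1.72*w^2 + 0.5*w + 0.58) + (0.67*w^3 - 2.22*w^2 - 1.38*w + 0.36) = -1.87*w^3 - 3.94*w^2 - 0.88*w + 0.94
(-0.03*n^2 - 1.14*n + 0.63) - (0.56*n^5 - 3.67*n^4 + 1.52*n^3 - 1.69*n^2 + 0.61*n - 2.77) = -0.56*n^5 + 3.67*n^4 - 1.52*n^3 + 1.66*n^2 - 1.75*n + 3.4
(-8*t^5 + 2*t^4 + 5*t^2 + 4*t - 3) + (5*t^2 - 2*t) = -8*t^5 + 2*t^4 + 10*t^2 + 2*t - 3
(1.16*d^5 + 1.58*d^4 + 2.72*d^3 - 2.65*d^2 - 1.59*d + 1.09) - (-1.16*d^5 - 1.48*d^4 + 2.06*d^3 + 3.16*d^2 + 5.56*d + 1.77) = 2.32*d^5 + 3.06*d^4 + 0.66*d^3 - 5.81*d^2 - 7.15*d - 0.68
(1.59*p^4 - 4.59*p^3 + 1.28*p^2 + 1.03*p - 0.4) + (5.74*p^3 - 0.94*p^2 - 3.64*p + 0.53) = 1.59*p^4 + 1.15*p^3 + 0.34*p^2 - 2.61*p + 0.13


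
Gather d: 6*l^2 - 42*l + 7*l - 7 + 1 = 6*l^2 - 35*l - 6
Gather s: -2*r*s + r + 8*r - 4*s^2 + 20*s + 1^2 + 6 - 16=9*r - 4*s^2 + s*(20 - 2*r) - 9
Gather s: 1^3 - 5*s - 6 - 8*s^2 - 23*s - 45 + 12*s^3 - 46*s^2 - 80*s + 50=12*s^3 - 54*s^2 - 108*s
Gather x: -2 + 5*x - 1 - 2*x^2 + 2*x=-2*x^2 + 7*x - 3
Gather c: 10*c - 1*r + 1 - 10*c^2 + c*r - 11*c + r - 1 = -10*c^2 + c*(r - 1)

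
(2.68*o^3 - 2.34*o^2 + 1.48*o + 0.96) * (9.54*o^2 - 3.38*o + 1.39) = 25.5672*o^5 - 31.382*o^4 + 25.7536*o^3 + 0.9034*o^2 - 1.1876*o + 1.3344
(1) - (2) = -1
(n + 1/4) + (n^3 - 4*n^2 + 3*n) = n^3 - 4*n^2 + 4*n + 1/4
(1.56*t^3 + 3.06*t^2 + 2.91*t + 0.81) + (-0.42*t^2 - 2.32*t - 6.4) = 1.56*t^3 + 2.64*t^2 + 0.59*t - 5.59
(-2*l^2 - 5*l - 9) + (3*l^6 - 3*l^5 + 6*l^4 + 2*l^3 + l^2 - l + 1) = 3*l^6 - 3*l^5 + 6*l^4 + 2*l^3 - l^2 - 6*l - 8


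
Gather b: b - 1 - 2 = b - 3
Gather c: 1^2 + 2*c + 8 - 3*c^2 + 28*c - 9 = -3*c^2 + 30*c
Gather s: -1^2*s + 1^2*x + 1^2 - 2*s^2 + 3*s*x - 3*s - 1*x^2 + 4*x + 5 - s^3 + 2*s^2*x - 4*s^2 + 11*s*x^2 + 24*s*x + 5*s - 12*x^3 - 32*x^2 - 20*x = -s^3 + s^2*(2*x - 6) + s*(11*x^2 + 27*x + 1) - 12*x^3 - 33*x^2 - 15*x + 6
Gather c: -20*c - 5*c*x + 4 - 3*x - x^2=c*(-5*x - 20) - x^2 - 3*x + 4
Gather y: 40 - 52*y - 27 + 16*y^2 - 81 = 16*y^2 - 52*y - 68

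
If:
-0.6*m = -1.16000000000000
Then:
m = 1.93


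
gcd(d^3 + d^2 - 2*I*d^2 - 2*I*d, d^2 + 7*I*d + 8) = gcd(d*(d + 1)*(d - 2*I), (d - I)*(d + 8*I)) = 1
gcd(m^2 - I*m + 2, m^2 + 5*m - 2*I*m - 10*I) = m - 2*I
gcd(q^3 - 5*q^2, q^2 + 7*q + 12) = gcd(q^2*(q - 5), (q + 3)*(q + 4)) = 1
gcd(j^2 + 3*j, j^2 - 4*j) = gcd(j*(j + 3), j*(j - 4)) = j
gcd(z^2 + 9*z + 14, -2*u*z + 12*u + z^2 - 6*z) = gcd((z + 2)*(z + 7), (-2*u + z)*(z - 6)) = 1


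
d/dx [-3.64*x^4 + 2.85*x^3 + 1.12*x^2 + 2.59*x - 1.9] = -14.56*x^3 + 8.55*x^2 + 2.24*x + 2.59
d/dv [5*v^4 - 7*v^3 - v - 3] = 20*v^3 - 21*v^2 - 1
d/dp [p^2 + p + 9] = 2*p + 1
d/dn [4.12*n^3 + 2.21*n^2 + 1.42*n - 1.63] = 12.36*n^2 + 4.42*n + 1.42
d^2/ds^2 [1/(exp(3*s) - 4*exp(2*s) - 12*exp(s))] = ((-9*exp(2*s) + 16*exp(s) + 12)*(-exp(2*s) + 4*exp(s) + 12) - 2*(-3*exp(2*s) + 8*exp(s) + 12)^2)*exp(-s)/(-exp(2*s) + 4*exp(s) + 12)^3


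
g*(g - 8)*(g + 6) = g^3 - 2*g^2 - 48*g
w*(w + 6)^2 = w^3 + 12*w^2 + 36*w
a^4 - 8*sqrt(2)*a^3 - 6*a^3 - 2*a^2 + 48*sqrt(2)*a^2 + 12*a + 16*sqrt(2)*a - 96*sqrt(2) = (a - 6)*(a - 8*sqrt(2))*(a - sqrt(2))*(a + sqrt(2))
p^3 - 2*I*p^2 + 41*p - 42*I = (p - 7*I)*(p - I)*(p + 6*I)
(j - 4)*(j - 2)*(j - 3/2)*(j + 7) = j^4 - j^3/2 - 71*j^2/2 + 107*j - 84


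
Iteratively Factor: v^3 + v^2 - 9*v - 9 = (v + 1)*(v^2 - 9) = (v + 1)*(v + 3)*(v - 3)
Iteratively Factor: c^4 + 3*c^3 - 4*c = (c + 2)*(c^3 + c^2 - 2*c) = c*(c + 2)*(c^2 + c - 2) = c*(c - 1)*(c + 2)*(c + 2)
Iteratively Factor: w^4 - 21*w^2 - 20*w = (w)*(w^3 - 21*w - 20) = w*(w + 4)*(w^2 - 4*w - 5) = w*(w - 5)*(w + 4)*(w + 1)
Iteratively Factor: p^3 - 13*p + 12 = (p - 1)*(p^2 + p - 12) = (p - 1)*(p + 4)*(p - 3)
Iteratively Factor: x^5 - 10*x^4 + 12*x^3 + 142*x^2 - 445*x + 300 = (x + 4)*(x^4 - 14*x^3 + 68*x^2 - 130*x + 75) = (x - 3)*(x + 4)*(x^3 - 11*x^2 + 35*x - 25) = (x - 3)*(x - 1)*(x + 4)*(x^2 - 10*x + 25) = (x - 5)*(x - 3)*(x - 1)*(x + 4)*(x - 5)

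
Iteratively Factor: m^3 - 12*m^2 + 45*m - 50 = (m - 5)*(m^2 - 7*m + 10) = (m - 5)^2*(m - 2)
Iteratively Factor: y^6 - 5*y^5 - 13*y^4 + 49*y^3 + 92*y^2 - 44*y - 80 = (y - 1)*(y^5 - 4*y^4 - 17*y^3 + 32*y^2 + 124*y + 80) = (y - 1)*(y + 2)*(y^4 - 6*y^3 - 5*y^2 + 42*y + 40) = (y - 1)*(y + 1)*(y + 2)*(y^3 - 7*y^2 + 2*y + 40) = (y - 4)*(y - 1)*(y + 1)*(y + 2)*(y^2 - 3*y - 10) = (y - 4)*(y - 1)*(y + 1)*(y + 2)^2*(y - 5)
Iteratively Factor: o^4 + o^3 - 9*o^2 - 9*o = (o + 3)*(o^3 - 2*o^2 - 3*o) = o*(o + 3)*(o^2 - 2*o - 3) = o*(o - 3)*(o + 3)*(o + 1)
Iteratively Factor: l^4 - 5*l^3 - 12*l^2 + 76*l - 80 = (l - 2)*(l^3 - 3*l^2 - 18*l + 40) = (l - 2)*(l + 4)*(l^2 - 7*l + 10) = (l - 5)*(l - 2)*(l + 4)*(l - 2)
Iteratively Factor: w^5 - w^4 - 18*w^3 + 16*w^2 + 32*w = (w - 2)*(w^4 + w^3 - 16*w^2 - 16*w) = (w - 4)*(w - 2)*(w^3 + 5*w^2 + 4*w) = w*(w - 4)*(w - 2)*(w^2 + 5*w + 4) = w*(w - 4)*(w - 2)*(w + 4)*(w + 1)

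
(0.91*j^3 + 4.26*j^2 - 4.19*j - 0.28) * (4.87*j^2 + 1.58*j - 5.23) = 4.4317*j^5 + 22.184*j^4 - 18.4338*j^3 - 30.2636*j^2 + 21.4713*j + 1.4644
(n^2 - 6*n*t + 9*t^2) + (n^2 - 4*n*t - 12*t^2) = 2*n^2 - 10*n*t - 3*t^2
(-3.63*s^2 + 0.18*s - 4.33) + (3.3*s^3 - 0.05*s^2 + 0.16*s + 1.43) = 3.3*s^3 - 3.68*s^2 + 0.34*s - 2.9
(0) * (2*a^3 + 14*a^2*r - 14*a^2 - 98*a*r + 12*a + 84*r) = 0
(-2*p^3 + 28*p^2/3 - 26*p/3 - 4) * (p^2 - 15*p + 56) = -2*p^5 + 118*p^4/3 - 782*p^3/3 + 1946*p^2/3 - 1276*p/3 - 224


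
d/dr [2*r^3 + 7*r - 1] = 6*r^2 + 7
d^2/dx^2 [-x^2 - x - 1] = -2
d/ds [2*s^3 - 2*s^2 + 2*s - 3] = 6*s^2 - 4*s + 2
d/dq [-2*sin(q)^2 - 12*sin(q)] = -4*(sin(q) + 3)*cos(q)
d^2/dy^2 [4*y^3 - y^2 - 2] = 24*y - 2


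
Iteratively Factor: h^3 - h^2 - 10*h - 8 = (h - 4)*(h^2 + 3*h + 2) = (h - 4)*(h + 2)*(h + 1)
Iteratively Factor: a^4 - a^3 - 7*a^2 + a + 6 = (a - 1)*(a^3 - 7*a - 6) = (a - 1)*(a + 2)*(a^2 - 2*a - 3) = (a - 1)*(a + 1)*(a + 2)*(a - 3)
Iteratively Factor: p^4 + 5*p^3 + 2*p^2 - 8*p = (p - 1)*(p^3 + 6*p^2 + 8*p) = (p - 1)*(p + 4)*(p^2 + 2*p) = p*(p - 1)*(p + 4)*(p + 2)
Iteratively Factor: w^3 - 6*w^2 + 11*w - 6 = (w - 2)*(w^2 - 4*w + 3) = (w - 3)*(w - 2)*(w - 1)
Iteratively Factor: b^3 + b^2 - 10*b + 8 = (b - 1)*(b^2 + 2*b - 8) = (b - 2)*(b - 1)*(b + 4)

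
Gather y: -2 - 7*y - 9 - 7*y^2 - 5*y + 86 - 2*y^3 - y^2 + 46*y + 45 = -2*y^3 - 8*y^2 + 34*y + 120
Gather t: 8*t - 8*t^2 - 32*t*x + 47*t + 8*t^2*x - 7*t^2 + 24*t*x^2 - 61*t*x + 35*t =t^2*(8*x - 15) + t*(24*x^2 - 93*x + 90)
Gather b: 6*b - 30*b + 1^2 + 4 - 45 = -24*b - 40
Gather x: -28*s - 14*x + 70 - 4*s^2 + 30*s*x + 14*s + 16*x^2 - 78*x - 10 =-4*s^2 - 14*s + 16*x^2 + x*(30*s - 92) + 60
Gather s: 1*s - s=0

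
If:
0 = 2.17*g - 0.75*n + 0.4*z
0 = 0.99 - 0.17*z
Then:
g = 0.345622119815668*n - 1.0734616427216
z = 5.82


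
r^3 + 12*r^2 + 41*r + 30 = (r + 1)*(r + 5)*(r + 6)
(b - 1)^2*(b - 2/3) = b^3 - 8*b^2/3 + 7*b/3 - 2/3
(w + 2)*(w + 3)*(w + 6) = w^3 + 11*w^2 + 36*w + 36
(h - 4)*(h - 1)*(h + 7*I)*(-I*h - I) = -I*h^4 + 7*h^3 + 4*I*h^3 - 28*h^2 + I*h^2 - 7*h - 4*I*h + 28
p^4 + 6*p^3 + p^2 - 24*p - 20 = (p - 2)*(p + 1)*(p + 2)*(p + 5)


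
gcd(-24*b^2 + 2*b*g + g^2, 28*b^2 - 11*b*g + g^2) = 4*b - g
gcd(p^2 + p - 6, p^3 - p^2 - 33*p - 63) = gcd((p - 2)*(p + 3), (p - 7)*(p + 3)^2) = p + 3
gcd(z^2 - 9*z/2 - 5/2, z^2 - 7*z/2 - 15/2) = z - 5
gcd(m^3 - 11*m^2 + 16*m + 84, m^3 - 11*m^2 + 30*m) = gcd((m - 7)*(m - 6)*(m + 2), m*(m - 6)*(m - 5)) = m - 6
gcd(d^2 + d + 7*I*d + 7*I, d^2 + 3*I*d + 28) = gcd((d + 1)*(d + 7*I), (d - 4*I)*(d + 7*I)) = d + 7*I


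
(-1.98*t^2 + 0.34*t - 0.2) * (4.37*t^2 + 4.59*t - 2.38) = -8.6526*t^4 - 7.6024*t^3 + 5.399*t^2 - 1.7272*t + 0.476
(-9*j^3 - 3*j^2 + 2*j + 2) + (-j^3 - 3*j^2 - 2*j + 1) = -10*j^3 - 6*j^2 + 3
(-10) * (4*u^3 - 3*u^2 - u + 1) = -40*u^3 + 30*u^2 + 10*u - 10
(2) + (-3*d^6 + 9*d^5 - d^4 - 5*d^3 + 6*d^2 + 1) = -3*d^6 + 9*d^5 - d^4 - 5*d^3 + 6*d^2 + 3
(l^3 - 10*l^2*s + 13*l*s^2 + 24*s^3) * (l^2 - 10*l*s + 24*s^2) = l^5 - 20*l^4*s + 137*l^3*s^2 - 346*l^2*s^3 + 72*l*s^4 + 576*s^5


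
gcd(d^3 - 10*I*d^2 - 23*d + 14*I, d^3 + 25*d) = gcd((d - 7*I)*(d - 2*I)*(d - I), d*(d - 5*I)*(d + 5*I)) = 1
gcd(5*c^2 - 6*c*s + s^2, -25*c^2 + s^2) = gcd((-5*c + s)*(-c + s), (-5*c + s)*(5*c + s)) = -5*c + s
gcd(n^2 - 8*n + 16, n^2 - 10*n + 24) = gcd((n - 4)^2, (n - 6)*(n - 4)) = n - 4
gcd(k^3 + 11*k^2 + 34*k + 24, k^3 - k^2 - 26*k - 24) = k^2 + 5*k + 4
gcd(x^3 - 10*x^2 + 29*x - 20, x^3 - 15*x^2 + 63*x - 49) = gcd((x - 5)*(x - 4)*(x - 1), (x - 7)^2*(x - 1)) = x - 1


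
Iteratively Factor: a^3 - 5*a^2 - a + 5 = (a + 1)*(a^2 - 6*a + 5) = (a - 1)*(a + 1)*(a - 5)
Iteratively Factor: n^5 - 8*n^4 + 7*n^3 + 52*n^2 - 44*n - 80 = (n - 2)*(n^4 - 6*n^3 - 5*n^2 + 42*n + 40) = (n - 2)*(n + 1)*(n^3 - 7*n^2 + 2*n + 40) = (n - 2)*(n + 1)*(n + 2)*(n^2 - 9*n + 20) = (n - 4)*(n - 2)*(n + 1)*(n + 2)*(n - 5)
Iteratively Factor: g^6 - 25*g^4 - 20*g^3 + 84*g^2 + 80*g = (g + 2)*(g^5 - 2*g^4 - 21*g^3 + 22*g^2 + 40*g) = (g + 1)*(g + 2)*(g^4 - 3*g^3 - 18*g^2 + 40*g) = (g + 1)*(g + 2)*(g + 4)*(g^3 - 7*g^2 + 10*g) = (g - 2)*(g + 1)*(g + 2)*(g + 4)*(g^2 - 5*g) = g*(g - 2)*(g + 1)*(g + 2)*(g + 4)*(g - 5)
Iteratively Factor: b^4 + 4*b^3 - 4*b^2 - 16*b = (b - 2)*(b^3 + 6*b^2 + 8*b) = b*(b - 2)*(b^2 + 6*b + 8) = b*(b - 2)*(b + 2)*(b + 4)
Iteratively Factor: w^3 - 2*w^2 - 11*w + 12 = (w + 3)*(w^2 - 5*w + 4) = (w - 1)*(w + 3)*(w - 4)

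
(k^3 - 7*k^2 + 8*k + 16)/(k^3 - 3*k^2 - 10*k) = (-k^3 + 7*k^2 - 8*k - 16)/(k*(-k^2 + 3*k + 10))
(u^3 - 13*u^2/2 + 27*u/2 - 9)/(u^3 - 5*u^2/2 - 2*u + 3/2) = (2*u^2 - 7*u + 6)/(2*u^2 + u - 1)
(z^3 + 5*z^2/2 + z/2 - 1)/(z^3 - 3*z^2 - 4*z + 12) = (2*z^2 + z - 1)/(2*(z^2 - 5*z + 6))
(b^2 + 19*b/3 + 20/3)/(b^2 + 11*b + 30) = (b + 4/3)/(b + 6)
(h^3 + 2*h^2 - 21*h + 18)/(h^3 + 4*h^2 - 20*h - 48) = (h^2 - 4*h + 3)/(h^2 - 2*h - 8)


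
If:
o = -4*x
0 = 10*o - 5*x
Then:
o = 0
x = 0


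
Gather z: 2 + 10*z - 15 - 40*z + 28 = 15 - 30*z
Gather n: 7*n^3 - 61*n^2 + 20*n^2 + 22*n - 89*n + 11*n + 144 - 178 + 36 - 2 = 7*n^3 - 41*n^2 - 56*n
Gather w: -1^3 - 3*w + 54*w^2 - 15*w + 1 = 54*w^2 - 18*w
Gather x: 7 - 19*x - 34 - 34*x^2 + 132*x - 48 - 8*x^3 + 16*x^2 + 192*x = -8*x^3 - 18*x^2 + 305*x - 75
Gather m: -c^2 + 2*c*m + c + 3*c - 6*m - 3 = -c^2 + 4*c + m*(2*c - 6) - 3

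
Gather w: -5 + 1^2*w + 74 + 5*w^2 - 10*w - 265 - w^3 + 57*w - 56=-w^3 + 5*w^2 + 48*w - 252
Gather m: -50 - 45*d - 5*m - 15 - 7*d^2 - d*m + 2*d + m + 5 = -7*d^2 - 43*d + m*(-d - 4) - 60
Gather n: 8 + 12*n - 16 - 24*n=-12*n - 8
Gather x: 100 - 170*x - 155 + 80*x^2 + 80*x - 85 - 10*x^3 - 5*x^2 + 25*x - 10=-10*x^3 + 75*x^2 - 65*x - 150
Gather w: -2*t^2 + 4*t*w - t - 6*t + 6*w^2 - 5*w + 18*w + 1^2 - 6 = -2*t^2 - 7*t + 6*w^2 + w*(4*t + 13) - 5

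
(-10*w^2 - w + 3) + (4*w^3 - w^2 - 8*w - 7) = 4*w^3 - 11*w^2 - 9*w - 4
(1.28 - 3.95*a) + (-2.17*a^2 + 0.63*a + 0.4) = -2.17*a^2 - 3.32*a + 1.68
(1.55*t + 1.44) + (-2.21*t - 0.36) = 1.08 - 0.66*t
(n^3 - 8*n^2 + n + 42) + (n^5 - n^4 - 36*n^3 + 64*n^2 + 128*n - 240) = n^5 - n^4 - 35*n^3 + 56*n^2 + 129*n - 198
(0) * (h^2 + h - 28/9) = 0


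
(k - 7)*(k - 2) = k^2 - 9*k + 14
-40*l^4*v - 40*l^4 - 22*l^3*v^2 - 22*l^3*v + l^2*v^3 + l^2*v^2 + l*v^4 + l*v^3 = (-5*l + v)*(2*l + v)*(4*l + v)*(l*v + l)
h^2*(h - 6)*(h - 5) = h^4 - 11*h^3 + 30*h^2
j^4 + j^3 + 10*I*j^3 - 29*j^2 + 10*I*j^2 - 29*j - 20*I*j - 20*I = (j + 1)*(j + I)*(j + 4*I)*(j + 5*I)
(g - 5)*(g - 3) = g^2 - 8*g + 15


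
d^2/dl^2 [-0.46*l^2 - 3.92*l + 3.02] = -0.920000000000000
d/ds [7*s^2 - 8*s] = 14*s - 8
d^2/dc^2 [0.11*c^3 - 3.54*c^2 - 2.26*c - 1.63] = 0.66*c - 7.08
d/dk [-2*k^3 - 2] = -6*k^2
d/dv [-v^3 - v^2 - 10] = v*(-3*v - 2)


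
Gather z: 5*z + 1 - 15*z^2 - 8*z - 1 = -15*z^2 - 3*z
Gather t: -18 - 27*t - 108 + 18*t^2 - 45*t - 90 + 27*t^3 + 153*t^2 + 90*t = 27*t^3 + 171*t^2 + 18*t - 216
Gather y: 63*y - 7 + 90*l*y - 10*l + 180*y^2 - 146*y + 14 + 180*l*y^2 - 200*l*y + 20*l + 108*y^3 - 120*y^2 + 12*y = 10*l + 108*y^3 + y^2*(180*l + 60) + y*(-110*l - 71) + 7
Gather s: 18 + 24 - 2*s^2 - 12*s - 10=-2*s^2 - 12*s + 32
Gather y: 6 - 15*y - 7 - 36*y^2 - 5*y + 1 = -36*y^2 - 20*y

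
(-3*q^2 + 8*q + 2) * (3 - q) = 3*q^3 - 17*q^2 + 22*q + 6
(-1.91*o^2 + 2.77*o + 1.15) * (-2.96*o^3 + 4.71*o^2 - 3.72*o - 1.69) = 5.6536*o^5 - 17.1953*o^4 + 16.7479*o^3 - 1.66*o^2 - 8.9593*o - 1.9435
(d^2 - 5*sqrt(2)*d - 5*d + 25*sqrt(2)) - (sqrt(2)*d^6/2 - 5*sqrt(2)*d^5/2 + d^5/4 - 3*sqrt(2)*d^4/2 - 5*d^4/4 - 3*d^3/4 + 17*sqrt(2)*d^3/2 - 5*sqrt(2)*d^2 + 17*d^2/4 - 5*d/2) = -sqrt(2)*d^6/2 - d^5/4 + 5*sqrt(2)*d^5/2 + 5*d^4/4 + 3*sqrt(2)*d^4/2 - 17*sqrt(2)*d^3/2 + 3*d^3/4 - 13*d^2/4 + 5*sqrt(2)*d^2 - 5*sqrt(2)*d - 5*d/2 + 25*sqrt(2)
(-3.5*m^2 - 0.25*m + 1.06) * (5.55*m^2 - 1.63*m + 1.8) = -19.425*m^4 + 4.3175*m^3 - 0.00950000000000006*m^2 - 2.1778*m + 1.908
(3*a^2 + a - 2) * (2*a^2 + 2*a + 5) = 6*a^4 + 8*a^3 + 13*a^2 + a - 10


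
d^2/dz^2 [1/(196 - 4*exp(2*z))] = (-exp(2*z) - 49)*exp(2*z)/(exp(2*z) - 49)^3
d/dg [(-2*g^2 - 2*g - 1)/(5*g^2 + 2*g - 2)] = 6*(g^2 + 3*g + 1)/(25*g^4 + 20*g^3 - 16*g^2 - 8*g + 4)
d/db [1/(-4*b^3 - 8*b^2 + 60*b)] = (3*b^2 + 4*b - 15)/(4*b^2*(b^2 + 2*b - 15)^2)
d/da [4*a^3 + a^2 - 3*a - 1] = 12*a^2 + 2*a - 3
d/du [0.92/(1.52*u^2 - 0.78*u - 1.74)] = (0.7176 - 2.7968*u)/(-1.52*u^2 + 0.78*u + 1.74)^2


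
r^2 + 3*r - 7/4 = (r - 1/2)*(r + 7/2)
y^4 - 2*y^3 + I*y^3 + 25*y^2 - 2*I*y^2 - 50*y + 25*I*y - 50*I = (y - 2)*(y - 5*I)*(y + I)*(y + 5*I)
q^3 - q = q*(q - 1)*(q + 1)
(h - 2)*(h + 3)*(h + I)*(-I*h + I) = -I*h^4 + h^3 + 7*I*h^2 - 7*h - 6*I*h + 6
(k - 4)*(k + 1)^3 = k^4 - k^3 - 9*k^2 - 11*k - 4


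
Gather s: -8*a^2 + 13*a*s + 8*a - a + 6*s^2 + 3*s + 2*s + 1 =-8*a^2 + 7*a + 6*s^2 + s*(13*a + 5) + 1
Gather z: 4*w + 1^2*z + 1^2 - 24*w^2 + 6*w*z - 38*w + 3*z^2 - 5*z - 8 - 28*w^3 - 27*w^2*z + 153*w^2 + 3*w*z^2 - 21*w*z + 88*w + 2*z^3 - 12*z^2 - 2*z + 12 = -28*w^3 + 129*w^2 + 54*w + 2*z^3 + z^2*(3*w - 9) + z*(-27*w^2 - 15*w - 6) + 5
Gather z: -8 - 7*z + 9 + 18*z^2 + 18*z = 18*z^2 + 11*z + 1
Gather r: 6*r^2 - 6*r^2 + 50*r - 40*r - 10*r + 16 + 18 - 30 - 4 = 0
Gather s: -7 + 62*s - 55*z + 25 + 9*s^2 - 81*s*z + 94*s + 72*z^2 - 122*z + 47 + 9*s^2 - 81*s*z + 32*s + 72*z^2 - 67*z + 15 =18*s^2 + s*(188 - 162*z) + 144*z^2 - 244*z + 80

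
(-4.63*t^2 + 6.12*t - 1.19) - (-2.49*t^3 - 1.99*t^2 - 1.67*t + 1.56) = 2.49*t^3 - 2.64*t^2 + 7.79*t - 2.75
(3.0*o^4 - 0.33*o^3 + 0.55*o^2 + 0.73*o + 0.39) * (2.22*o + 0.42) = 6.66*o^5 + 0.5274*o^4 + 1.0824*o^3 + 1.8516*o^2 + 1.1724*o + 0.1638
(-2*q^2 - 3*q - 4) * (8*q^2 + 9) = -16*q^4 - 24*q^3 - 50*q^2 - 27*q - 36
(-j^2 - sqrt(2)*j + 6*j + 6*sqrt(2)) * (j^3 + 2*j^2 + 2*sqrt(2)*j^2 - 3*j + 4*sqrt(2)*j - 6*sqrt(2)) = -j^5 - 3*sqrt(2)*j^4 + 4*j^4 + 11*j^3 + 12*sqrt(2)*j^3 - 2*j^2 + 45*sqrt(2)*j^2 - 54*sqrt(2)*j + 60*j - 72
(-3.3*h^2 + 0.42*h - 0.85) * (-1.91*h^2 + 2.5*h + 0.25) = 6.303*h^4 - 9.0522*h^3 + 1.8485*h^2 - 2.02*h - 0.2125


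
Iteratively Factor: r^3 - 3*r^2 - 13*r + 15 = (r - 1)*(r^2 - 2*r - 15) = (r - 1)*(r + 3)*(r - 5)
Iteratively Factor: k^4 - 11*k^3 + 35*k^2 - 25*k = (k - 1)*(k^3 - 10*k^2 + 25*k) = k*(k - 1)*(k^2 - 10*k + 25) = k*(k - 5)*(k - 1)*(k - 5)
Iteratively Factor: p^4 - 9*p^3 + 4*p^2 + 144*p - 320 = (p - 4)*(p^3 - 5*p^2 - 16*p + 80) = (p - 5)*(p - 4)*(p^2 - 16) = (p - 5)*(p - 4)*(p + 4)*(p - 4)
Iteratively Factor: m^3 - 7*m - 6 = (m + 1)*(m^2 - m - 6) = (m - 3)*(m + 1)*(m + 2)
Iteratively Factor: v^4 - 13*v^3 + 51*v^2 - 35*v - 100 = (v - 5)*(v^3 - 8*v^2 + 11*v + 20) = (v - 5)*(v + 1)*(v^2 - 9*v + 20) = (v - 5)^2*(v + 1)*(v - 4)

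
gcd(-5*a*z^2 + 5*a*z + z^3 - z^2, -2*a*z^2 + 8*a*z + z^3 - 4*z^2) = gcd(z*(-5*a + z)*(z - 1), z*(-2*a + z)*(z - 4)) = z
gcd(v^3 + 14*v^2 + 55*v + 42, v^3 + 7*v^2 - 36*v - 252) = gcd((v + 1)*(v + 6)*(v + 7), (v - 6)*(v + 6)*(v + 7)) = v^2 + 13*v + 42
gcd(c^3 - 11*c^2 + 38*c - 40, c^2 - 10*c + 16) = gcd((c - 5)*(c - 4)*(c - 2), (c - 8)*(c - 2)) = c - 2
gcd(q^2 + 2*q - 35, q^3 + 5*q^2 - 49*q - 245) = q + 7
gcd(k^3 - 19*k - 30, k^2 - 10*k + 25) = k - 5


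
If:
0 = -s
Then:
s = 0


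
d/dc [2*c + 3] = 2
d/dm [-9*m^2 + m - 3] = 1 - 18*m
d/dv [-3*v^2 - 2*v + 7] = -6*v - 2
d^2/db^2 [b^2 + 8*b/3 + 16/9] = 2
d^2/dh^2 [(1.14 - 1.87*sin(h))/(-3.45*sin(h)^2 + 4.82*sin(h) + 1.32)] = (-22.257675*sin(h)^5 + 23.17917*sin(h)^4 - 63.4517099999999*sin(h)^3 - 22.264236*sin(h)^2 + 154.326816*sin(h) - 87.148368)/(41.063625*sin(h)^6 - 172.11015*sin(h)^5 + 193.32144*sin(h)^4 + 19.721512*sin(h)^3 - 73.966464*sin(h)^2 - 25.195104*sin(h) - 2.299968)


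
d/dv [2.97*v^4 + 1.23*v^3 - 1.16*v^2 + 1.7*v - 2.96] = 11.88*v^3 + 3.69*v^2 - 2.32*v + 1.7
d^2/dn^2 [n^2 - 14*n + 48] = 2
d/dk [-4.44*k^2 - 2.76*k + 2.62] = -8.88*k - 2.76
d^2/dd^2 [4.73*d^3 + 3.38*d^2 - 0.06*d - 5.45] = 28.38*d + 6.76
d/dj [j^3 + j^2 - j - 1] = 3*j^2 + 2*j - 1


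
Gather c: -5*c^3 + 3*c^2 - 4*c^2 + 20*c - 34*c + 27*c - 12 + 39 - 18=-5*c^3 - c^2 + 13*c + 9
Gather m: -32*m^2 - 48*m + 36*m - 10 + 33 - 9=-32*m^2 - 12*m + 14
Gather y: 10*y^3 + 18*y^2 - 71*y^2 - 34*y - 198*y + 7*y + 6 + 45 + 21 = 10*y^3 - 53*y^2 - 225*y + 72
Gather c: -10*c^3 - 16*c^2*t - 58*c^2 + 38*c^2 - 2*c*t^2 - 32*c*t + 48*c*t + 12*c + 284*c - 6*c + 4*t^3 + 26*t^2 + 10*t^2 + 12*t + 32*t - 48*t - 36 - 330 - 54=-10*c^3 + c^2*(-16*t - 20) + c*(-2*t^2 + 16*t + 290) + 4*t^3 + 36*t^2 - 4*t - 420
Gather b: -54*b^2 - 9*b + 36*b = -54*b^2 + 27*b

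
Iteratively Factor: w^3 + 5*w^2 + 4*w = (w + 4)*(w^2 + w) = w*(w + 4)*(w + 1)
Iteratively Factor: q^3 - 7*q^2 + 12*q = (q - 3)*(q^2 - 4*q) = (q - 4)*(q - 3)*(q)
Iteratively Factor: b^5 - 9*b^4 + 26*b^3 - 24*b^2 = (b)*(b^4 - 9*b^3 + 26*b^2 - 24*b) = b*(b - 3)*(b^3 - 6*b^2 + 8*b) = b*(b - 3)*(b - 2)*(b^2 - 4*b) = b*(b - 4)*(b - 3)*(b - 2)*(b)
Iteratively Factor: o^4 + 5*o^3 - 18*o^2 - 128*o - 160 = (o - 5)*(o^3 + 10*o^2 + 32*o + 32) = (o - 5)*(o + 4)*(o^2 + 6*o + 8) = (o - 5)*(o + 2)*(o + 4)*(o + 4)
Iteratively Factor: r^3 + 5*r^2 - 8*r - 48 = (r + 4)*(r^2 + r - 12) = (r + 4)^2*(r - 3)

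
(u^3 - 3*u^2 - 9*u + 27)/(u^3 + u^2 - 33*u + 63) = (u + 3)/(u + 7)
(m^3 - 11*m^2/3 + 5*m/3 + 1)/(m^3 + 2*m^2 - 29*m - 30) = (3*m^3 - 11*m^2 + 5*m + 3)/(3*(m^3 + 2*m^2 - 29*m - 30))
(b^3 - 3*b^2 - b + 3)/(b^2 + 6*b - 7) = (b^2 - 2*b - 3)/(b + 7)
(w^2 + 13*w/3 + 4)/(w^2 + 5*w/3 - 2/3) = (3*w^2 + 13*w + 12)/(3*w^2 + 5*w - 2)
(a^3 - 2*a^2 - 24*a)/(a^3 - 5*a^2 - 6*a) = (a + 4)/(a + 1)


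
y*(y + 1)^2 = y^3 + 2*y^2 + y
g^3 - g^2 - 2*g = g*(g - 2)*(g + 1)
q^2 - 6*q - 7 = (q - 7)*(q + 1)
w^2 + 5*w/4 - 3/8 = (w - 1/4)*(w + 3/2)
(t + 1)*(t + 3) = t^2 + 4*t + 3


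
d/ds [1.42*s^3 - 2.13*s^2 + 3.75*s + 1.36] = 4.26*s^2 - 4.26*s + 3.75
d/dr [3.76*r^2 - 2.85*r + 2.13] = 7.52*r - 2.85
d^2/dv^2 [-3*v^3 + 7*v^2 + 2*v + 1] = 14 - 18*v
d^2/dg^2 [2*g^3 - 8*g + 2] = 12*g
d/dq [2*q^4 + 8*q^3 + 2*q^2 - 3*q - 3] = 8*q^3 + 24*q^2 + 4*q - 3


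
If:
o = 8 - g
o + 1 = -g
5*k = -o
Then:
No Solution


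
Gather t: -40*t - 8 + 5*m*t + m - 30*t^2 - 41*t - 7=m - 30*t^2 + t*(5*m - 81) - 15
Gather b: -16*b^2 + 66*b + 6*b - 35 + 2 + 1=-16*b^2 + 72*b - 32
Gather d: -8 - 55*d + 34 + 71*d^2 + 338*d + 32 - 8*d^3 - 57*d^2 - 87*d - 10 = -8*d^3 + 14*d^2 + 196*d + 48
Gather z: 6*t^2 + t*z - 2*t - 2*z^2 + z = 6*t^2 - 2*t - 2*z^2 + z*(t + 1)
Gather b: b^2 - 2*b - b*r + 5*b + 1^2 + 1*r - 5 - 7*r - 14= b^2 + b*(3 - r) - 6*r - 18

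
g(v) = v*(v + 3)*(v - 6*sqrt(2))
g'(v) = v*(v + 3) + v*(v - 6*sqrt(2)) + (v + 3)*(v - 6*sqrt(2)) = 3*v^2 - 12*sqrt(2)*v + 6*v - 18*sqrt(2)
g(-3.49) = -20.48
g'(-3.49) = 49.37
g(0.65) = -18.59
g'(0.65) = -31.32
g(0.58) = -16.41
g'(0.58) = -30.81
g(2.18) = -71.20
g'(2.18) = -35.11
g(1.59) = -50.32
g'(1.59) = -35.31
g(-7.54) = -548.57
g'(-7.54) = 227.82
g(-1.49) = 22.44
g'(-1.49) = -2.45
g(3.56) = -115.02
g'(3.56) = -26.49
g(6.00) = -134.21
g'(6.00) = 16.72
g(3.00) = -98.74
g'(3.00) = -31.37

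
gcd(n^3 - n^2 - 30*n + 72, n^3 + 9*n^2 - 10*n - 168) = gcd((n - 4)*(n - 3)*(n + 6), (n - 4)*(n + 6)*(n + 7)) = n^2 + 2*n - 24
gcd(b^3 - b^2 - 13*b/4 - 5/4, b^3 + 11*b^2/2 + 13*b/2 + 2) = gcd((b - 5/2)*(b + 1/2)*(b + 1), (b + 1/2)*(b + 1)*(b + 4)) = b^2 + 3*b/2 + 1/2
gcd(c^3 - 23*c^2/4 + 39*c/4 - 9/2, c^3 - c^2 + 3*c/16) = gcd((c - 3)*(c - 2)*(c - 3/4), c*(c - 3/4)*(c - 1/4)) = c - 3/4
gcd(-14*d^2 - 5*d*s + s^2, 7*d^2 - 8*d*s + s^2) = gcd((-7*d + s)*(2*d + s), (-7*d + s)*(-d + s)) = -7*d + s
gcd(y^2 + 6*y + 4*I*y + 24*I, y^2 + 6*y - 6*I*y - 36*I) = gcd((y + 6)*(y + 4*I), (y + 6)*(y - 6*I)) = y + 6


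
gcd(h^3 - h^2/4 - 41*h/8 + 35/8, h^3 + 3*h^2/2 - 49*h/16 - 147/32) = h - 7/4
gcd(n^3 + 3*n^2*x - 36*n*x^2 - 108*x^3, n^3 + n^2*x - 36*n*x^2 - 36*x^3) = -n^2 + 36*x^2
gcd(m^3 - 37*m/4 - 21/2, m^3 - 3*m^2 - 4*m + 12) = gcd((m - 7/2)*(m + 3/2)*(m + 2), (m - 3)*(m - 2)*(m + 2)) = m + 2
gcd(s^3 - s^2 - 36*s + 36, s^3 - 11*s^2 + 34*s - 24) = s^2 - 7*s + 6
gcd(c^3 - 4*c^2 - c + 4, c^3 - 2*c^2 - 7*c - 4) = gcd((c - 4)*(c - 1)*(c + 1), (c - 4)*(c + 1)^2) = c^2 - 3*c - 4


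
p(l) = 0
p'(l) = 0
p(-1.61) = 0.00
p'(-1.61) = 0.00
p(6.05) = 0.00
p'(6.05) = 0.00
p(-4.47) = 0.00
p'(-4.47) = 0.00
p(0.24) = 0.00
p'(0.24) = 0.00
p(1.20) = 0.00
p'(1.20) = 0.00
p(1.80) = 0.00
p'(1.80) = 0.00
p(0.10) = 0.00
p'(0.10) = 0.00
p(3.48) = 0.00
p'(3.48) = 0.00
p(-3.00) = 0.00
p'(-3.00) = 0.00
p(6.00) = 0.00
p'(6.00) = 0.00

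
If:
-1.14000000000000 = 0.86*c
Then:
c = -1.33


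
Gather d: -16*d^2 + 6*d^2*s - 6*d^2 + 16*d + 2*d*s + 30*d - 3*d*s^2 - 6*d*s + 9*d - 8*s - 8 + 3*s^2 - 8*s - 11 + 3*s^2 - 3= d^2*(6*s - 22) + d*(-3*s^2 - 4*s + 55) + 6*s^2 - 16*s - 22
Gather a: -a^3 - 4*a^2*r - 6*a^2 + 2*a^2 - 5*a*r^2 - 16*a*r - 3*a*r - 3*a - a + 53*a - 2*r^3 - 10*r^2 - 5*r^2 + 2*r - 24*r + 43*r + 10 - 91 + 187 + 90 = -a^3 + a^2*(-4*r - 4) + a*(-5*r^2 - 19*r + 49) - 2*r^3 - 15*r^2 + 21*r + 196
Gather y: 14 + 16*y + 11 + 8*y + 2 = 24*y + 27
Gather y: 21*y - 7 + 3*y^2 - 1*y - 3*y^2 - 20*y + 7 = 0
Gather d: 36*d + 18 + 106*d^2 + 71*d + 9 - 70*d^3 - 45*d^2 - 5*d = -70*d^3 + 61*d^2 + 102*d + 27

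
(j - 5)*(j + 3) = j^2 - 2*j - 15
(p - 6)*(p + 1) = p^2 - 5*p - 6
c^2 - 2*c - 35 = (c - 7)*(c + 5)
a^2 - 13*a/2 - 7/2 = (a - 7)*(a + 1/2)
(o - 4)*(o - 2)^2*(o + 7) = o^4 - o^3 - 36*o^2 + 124*o - 112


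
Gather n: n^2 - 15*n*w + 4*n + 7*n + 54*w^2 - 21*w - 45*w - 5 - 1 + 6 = n^2 + n*(11 - 15*w) + 54*w^2 - 66*w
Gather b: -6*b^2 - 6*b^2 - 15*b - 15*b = -12*b^2 - 30*b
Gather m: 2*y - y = y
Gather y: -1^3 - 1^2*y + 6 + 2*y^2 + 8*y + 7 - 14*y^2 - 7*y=12 - 12*y^2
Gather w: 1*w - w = 0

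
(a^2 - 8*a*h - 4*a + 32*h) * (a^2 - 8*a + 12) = a^4 - 8*a^3*h - 12*a^3 + 96*a^2*h + 44*a^2 - 352*a*h - 48*a + 384*h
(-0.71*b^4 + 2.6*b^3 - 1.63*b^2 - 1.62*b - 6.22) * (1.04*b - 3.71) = -0.7384*b^5 + 5.3381*b^4 - 11.3412*b^3 + 4.3625*b^2 - 0.4586*b + 23.0762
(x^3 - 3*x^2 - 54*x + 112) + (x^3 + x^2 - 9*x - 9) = 2*x^3 - 2*x^2 - 63*x + 103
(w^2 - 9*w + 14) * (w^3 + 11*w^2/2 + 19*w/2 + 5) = w^5 - 7*w^4/2 - 26*w^3 - 7*w^2/2 + 88*w + 70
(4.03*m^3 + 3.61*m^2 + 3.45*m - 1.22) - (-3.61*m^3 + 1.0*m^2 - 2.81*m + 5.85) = 7.64*m^3 + 2.61*m^2 + 6.26*m - 7.07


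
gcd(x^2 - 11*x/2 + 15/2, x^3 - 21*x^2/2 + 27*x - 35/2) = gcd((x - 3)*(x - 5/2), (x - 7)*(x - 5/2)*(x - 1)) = x - 5/2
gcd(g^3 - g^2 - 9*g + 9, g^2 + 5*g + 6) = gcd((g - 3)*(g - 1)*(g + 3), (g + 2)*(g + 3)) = g + 3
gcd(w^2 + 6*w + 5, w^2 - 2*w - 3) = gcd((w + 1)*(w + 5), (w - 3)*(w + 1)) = w + 1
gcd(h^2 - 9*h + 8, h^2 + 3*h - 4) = h - 1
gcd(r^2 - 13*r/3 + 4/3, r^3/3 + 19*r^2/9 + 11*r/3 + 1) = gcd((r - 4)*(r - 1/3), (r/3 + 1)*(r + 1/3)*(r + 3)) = 1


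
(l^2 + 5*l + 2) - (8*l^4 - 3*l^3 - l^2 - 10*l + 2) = -8*l^4 + 3*l^3 + 2*l^2 + 15*l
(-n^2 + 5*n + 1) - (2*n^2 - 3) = -3*n^2 + 5*n + 4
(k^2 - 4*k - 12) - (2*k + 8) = k^2 - 6*k - 20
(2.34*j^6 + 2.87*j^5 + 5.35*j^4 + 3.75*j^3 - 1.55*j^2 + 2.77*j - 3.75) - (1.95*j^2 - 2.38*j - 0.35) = 2.34*j^6 + 2.87*j^5 + 5.35*j^4 + 3.75*j^3 - 3.5*j^2 + 5.15*j - 3.4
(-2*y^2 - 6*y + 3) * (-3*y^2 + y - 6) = 6*y^4 + 16*y^3 - 3*y^2 + 39*y - 18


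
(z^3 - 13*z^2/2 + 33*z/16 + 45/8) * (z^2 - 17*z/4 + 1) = z^5 - 43*z^4/4 + 491*z^3/16 - 617*z^2/64 - 699*z/32 + 45/8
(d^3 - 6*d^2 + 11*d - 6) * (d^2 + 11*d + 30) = d^5 + 5*d^4 - 25*d^3 - 65*d^2 + 264*d - 180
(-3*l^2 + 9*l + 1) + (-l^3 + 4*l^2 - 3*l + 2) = -l^3 + l^2 + 6*l + 3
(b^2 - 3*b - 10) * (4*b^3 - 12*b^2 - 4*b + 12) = 4*b^5 - 24*b^4 - 8*b^3 + 144*b^2 + 4*b - 120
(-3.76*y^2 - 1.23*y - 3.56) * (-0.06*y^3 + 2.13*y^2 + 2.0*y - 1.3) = 0.2256*y^5 - 7.935*y^4 - 9.9263*y^3 - 5.1548*y^2 - 5.521*y + 4.628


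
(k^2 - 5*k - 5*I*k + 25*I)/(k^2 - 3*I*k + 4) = (k^2 - 5*k - 5*I*k + 25*I)/(k^2 - 3*I*k + 4)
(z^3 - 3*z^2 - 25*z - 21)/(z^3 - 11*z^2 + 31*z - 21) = (z^2 + 4*z + 3)/(z^2 - 4*z + 3)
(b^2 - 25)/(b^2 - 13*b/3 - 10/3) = 3*(b + 5)/(3*b + 2)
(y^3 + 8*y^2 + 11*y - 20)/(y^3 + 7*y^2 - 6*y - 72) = (y^2 + 4*y - 5)/(y^2 + 3*y - 18)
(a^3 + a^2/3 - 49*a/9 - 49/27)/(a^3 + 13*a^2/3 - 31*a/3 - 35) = (a^2 - 2*a - 7/9)/(a^2 + 2*a - 15)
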